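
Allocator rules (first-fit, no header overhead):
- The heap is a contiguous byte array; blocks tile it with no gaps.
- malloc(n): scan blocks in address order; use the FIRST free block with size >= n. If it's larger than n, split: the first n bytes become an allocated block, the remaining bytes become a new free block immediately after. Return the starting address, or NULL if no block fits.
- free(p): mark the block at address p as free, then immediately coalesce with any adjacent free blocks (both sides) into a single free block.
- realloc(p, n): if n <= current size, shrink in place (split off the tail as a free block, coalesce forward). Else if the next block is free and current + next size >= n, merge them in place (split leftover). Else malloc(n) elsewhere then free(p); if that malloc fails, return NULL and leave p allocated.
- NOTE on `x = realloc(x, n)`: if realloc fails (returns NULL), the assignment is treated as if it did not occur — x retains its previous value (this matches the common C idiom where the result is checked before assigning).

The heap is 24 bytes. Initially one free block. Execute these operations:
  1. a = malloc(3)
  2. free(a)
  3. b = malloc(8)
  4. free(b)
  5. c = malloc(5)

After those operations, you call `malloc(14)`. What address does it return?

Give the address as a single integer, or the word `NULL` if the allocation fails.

Answer: 5

Derivation:
Op 1: a = malloc(3) -> a = 0; heap: [0-2 ALLOC][3-23 FREE]
Op 2: free(a) -> (freed a); heap: [0-23 FREE]
Op 3: b = malloc(8) -> b = 0; heap: [0-7 ALLOC][8-23 FREE]
Op 4: free(b) -> (freed b); heap: [0-23 FREE]
Op 5: c = malloc(5) -> c = 0; heap: [0-4 ALLOC][5-23 FREE]
malloc(14): first-fit scan over [0-4 ALLOC][5-23 FREE] -> 5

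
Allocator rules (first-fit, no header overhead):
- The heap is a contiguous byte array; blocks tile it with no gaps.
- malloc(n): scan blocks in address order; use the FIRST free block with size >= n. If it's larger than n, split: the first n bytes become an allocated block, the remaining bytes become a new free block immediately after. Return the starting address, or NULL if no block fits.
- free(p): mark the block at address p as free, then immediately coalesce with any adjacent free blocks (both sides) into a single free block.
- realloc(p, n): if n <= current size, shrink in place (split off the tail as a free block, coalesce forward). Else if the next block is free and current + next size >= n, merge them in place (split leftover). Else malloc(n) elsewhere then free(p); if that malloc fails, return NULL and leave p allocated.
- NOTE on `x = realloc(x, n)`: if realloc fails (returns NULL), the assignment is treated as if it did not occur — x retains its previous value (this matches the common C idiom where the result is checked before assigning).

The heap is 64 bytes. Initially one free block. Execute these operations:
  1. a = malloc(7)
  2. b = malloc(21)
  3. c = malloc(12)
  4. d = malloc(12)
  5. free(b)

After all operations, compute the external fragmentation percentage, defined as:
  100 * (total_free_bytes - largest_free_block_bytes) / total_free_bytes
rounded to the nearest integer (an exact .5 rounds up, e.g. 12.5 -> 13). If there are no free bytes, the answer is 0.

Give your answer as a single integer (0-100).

Answer: 36

Derivation:
Op 1: a = malloc(7) -> a = 0; heap: [0-6 ALLOC][7-63 FREE]
Op 2: b = malloc(21) -> b = 7; heap: [0-6 ALLOC][7-27 ALLOC][28-63 FREE]
Op 3: c = malloc(12) -> c = 28; heap: [0-6 ALLOC][7-27 ALLOC][28-39 ALLOC][40-63 FREE]
Op 4: d = malloc(12) -> d = 40; heap: [0-6 ALLOC][7-27 ALLOC][28-39 ALLOC][40-51 ALLOC][52-63 FREE]
Op 5: free(b) -> (freed b); heap: [0-6 ALLOC][7-27 FREE][28-39 ALLOC][40-51 ALLOC][52-63 FREE]
Free blocks: [21 12] total_free=33 largest=21 -> 100*(33-21)/33 = 1200/33 ≈ 36.364 -> rounds to 36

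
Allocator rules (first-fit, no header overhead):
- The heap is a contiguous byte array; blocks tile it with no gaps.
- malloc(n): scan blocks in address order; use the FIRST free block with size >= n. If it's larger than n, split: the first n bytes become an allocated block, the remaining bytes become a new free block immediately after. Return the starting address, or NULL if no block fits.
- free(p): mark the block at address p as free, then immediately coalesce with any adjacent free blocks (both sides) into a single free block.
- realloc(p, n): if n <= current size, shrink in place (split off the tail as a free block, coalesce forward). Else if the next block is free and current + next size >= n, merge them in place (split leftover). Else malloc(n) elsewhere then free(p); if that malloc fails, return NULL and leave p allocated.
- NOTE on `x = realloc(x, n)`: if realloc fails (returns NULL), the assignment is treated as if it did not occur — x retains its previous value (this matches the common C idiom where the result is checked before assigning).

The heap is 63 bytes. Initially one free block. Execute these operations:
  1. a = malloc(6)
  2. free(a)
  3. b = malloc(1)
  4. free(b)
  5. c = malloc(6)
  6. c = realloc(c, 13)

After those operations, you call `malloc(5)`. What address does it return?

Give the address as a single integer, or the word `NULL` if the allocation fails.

Answer: 13

Derivation:
Op 1: a = malloc(6) -> a = 0; heap: [0-5 ALLOC][6-62 FREE]
Op 2: free(a) -> (freed a); heap: [0-62 FREE]
Op 3: b = malloc(1) -> b = 0; heap: [0-0 ALLOC][1-62 FREE]
Op 4: free(b) -> (freed b); heap: [0-62 FREE]
Op 5: c = malloc(6) -> c = 0; heap: [0-5 ALLOC][6-62 FREE]
Op 6: c = realloc(c, 13) -> c = 0; heap: [0-12 ALLOC][13-62 FREE]
malloc(5): first-fit scan over [0-12 ALLOC][13-62 FREE] -> 13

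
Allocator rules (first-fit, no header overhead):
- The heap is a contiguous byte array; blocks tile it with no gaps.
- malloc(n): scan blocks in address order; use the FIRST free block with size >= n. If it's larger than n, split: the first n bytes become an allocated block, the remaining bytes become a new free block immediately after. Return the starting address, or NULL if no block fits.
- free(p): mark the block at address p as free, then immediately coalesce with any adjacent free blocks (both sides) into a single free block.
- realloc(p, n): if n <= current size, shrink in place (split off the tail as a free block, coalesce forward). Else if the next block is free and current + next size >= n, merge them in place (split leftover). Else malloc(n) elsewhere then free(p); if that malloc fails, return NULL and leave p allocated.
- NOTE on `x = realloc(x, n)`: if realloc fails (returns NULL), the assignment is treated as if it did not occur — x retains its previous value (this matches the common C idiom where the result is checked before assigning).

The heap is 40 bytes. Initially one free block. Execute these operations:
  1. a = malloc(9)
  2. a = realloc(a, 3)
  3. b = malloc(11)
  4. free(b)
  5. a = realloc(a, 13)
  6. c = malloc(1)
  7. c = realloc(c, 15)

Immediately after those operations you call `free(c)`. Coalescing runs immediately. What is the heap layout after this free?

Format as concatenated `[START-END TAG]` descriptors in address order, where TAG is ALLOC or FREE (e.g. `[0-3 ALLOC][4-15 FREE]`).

Answer: [0-12 ALLOC][13-39 FREE]

Derivation:
Op 1: a = malloc(9) -> a = 0; heap: [0-8 ALLOC][9-39 FREE]
Op 2: a = realloc(a, 3) -> a = 0; heap: [0-2 ALLOC][3-39 FREE]
Op 3: b = malloc(11) -> b = 3; heap: [0-2 ALLOC][3-13 ALLOC][14-39 FREE]
Op 4: free(b) -> (freed b); heap: [0-2 ALLOC][3-39 FREE]
Op 5: a = realloc(a, 13) -> a = 0; heap: [0-12 ALLOC][13-39 FREE]
Op 6: c = malloc(1) -> c = 13; heap: [0-12 ALLOC][13-13 ALLOC][14-39 FREE]
Op 7: c = realloc(c, 15) -> c = 13; heap: [0-12 ALLOC][13-27 ALLOC][28-39 FREE]
free(c): c = 13 -> block [13-27 ALLOC]; mark free, coalesce with adjacent free neighbors -> [0-12 ALLOC][13-39 FREE]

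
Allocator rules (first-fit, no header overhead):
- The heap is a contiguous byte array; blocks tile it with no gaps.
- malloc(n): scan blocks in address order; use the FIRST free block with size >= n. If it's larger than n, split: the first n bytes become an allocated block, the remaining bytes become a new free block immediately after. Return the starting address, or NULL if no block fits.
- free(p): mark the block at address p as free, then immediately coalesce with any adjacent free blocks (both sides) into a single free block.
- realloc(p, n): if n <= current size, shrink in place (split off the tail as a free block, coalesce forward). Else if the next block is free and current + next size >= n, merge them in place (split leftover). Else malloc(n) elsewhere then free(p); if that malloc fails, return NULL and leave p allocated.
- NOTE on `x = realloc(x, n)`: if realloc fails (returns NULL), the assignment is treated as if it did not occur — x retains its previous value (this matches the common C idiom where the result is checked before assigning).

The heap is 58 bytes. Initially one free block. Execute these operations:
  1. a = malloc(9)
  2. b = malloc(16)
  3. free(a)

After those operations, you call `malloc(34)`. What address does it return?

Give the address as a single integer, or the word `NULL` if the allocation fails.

Op 1: a = malloc(9) -> a = 0; heap: [0-8 ALLOC][9-57 FREE]
Op 2: b = malloc(16) -> b = 9; heap: [0-8 ALLOC][9-24 ALLOC][25-57 FREE]
Op 3: free(a) -> (freed a); heap: [0-8 FREE][9-24 ALLOC][25-57 FREE]
malloc(34): first-fit scan over [0-8 FREE][9-24 ALLOC][25-57 FREE] -> NULL

Answer: NULL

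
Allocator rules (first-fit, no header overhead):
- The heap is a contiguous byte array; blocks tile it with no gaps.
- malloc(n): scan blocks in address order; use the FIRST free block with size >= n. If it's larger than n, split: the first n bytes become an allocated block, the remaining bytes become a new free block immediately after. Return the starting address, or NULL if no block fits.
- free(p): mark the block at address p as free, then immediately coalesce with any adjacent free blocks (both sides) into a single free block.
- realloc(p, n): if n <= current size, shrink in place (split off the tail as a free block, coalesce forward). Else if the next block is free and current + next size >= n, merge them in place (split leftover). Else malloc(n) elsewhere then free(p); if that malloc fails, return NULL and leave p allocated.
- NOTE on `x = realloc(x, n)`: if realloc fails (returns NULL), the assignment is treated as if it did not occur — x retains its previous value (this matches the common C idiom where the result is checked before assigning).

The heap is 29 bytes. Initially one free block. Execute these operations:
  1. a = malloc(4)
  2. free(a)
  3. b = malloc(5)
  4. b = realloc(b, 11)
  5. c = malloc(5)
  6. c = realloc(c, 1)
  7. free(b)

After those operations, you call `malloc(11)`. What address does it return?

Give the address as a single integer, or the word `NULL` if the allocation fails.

Answer: 0

Derivation:
Op 1: a = malloc(4) -> a = 0; heap: [0-3 ALLOC][4-28 FREE]
Op 2: free(a) -> (freed a); heap: [0-28 FREE]
Op 3: b = malloc(5) -> b = 0; heap: [0-4 ALLOC][5-28 FREE]
Op 4: b = realloc(b, 11) -> b = 0; heap: [0-10 ALLOC][11-28 FREE]
Op 5: c = malloc(5) -> c = 11; heap: [0-10 ALLOC][11-15 ALLOC][16-28 FREE]
Op 6: c = realloc(c, 1) -> c = 11; heap: [0-10 ALLOC][11-11 ALLOC][12-28 FREE]
Op 7: free(b) -> (freed b); heap: [0-10 FREE][11-11 ALLOC][12-28 FREE]
malloc(11): first-fit scan over [0-10 FREE][11-11 ALLOC][12-28 FREE] -> 0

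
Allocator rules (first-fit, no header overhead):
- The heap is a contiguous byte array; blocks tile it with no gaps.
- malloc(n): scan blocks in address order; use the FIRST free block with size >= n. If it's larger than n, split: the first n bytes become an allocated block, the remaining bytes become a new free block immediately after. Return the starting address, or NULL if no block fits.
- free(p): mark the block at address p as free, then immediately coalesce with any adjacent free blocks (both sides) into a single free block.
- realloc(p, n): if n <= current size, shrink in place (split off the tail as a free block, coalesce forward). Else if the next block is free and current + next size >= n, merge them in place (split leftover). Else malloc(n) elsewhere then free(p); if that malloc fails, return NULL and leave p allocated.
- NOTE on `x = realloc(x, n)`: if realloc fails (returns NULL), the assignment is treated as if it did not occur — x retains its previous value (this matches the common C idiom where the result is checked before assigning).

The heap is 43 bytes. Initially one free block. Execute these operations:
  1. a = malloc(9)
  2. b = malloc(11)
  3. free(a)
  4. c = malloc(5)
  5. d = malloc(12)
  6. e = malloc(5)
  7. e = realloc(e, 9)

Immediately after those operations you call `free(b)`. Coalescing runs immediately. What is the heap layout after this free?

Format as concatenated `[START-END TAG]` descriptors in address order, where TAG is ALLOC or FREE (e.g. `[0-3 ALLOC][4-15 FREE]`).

Op 1: a = malloc(9) -> a = 0; heap: [0-8 ALLOC][9-42 FREE]
Op 2: b = malloc(11) -> b = 9; heap: [0-8 ALLOC][9-19 ALLOC][20-42 FREE]
Op 3: free(a) -> (freed a); heap: [0-8 FREE][9-19 ALLOC][20-42 FREE]
Op 4: c = malloc(5) -> c = 0; heap: [0-4 ALLOC][5-8 FREE][9-19 ALLOC][20-42 FREE]
Op 5: d = malloc(12) -> d = 20; heap: [0-4 ALLOC][5-8 FREE][9-19 ALLOC][20-31 ALLOC][32-42 FREE]
Op 6: e = malloc(5) -> e = 32; heap: [0-4 ALLOC][5-8 FREE][9-19 ALLOC][20-31 ALLOC][32-36 ALLOC][37-42 FREE]
Op 7: e = realloc(e, 9) -> e = 32; heap: [0-4 ALLOC][5-8 FREE][9-19 ALLOC][20-31 ALLOC][32-40 ALLOC][41-42 FREE]
free(b): b = 9 -> block [9-19 ALLOC]; mark free, coalesce with adjacent free neighbors -> [0-4 ALLOC][5-19 FREE][20-31 ALLOC][32-40 ALLOC][41-42 FREE]

Answer: [0-4 ALLOC][5-19 FREE][20-31 ALLOC][32-40 ALLOC][41-42 FREE]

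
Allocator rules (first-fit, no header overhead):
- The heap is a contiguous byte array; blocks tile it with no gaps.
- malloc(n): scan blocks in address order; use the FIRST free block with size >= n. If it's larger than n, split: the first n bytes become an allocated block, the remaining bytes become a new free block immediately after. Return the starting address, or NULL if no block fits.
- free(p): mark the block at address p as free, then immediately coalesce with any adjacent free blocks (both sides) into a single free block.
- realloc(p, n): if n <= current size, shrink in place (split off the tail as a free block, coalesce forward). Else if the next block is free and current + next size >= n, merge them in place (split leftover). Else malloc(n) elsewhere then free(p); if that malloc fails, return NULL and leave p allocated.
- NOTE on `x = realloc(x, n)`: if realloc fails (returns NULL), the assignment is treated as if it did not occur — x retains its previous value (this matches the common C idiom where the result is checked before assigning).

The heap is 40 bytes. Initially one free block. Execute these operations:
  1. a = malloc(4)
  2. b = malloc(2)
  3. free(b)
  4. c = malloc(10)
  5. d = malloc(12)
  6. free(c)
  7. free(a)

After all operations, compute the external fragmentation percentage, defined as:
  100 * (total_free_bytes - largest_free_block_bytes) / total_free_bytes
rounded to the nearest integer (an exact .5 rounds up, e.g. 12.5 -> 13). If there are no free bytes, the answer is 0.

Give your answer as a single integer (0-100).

Answer: 50

Derivation:
Op 1: a = malloc(4) -> a = 0; heap: [0-3 ALLOC][4-39 FREE]
Op 2: b = malloc(2) -> b = 4; heap: [0-3 ALLOC][4-5 ALLOC][6-39 FREE]
Op 3: free(b) -> (freed b); heap: [0-3 ALLOC][4-39 FREE]
Op 4: c = malloc(10) -> c = 4; heap: [0-3 ALLOC][4-13 ALLOC][14-39 FREE]
Op 5: d = malloc(12) -> d = 14; heap: [0-3 ALLOC][4-13 ALLOC][14-25 ALLOC][26-39 FREE]
Op 6: free(c) -> (freed c); heap: [0-3 ALLOC][4-13 FREE][14-25 ALLOC][26-39 FREE]
Op 7: free(a) -> (freed a); heap: [0-13 FREE][14-25 ALLOC][26-39 FREE]
Free blocks: [14 14] total_free=28 largest=14 -> 100*(28-14)/28 = 1400/28 = 50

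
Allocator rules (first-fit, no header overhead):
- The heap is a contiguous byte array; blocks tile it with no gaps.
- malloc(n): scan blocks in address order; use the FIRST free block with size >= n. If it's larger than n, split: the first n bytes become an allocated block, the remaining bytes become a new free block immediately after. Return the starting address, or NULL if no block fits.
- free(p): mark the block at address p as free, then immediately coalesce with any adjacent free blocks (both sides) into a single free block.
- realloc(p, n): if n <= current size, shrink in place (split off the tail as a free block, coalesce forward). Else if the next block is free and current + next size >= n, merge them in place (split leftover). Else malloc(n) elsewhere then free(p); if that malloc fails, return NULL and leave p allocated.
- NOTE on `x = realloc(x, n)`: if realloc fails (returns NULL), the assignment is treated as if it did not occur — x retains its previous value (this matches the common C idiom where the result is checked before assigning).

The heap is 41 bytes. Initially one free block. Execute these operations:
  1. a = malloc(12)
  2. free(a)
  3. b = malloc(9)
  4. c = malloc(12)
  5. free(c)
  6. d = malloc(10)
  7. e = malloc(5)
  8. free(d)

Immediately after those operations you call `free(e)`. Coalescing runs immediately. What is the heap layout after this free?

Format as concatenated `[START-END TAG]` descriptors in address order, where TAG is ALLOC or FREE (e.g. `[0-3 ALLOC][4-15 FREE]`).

Answer: [0-8 ALLOC][9-40 FREE]

Derivation:
Op 1: a = malloc(12) -> a = 0; heap: [0-11 ALLOC][12-40 FREE]
Op 2: free(a) -> (freed a); heap: [0-40 FREE]
Op 3: b = malloc(9) -> b = 0; heap: [0-8 ALLOC][9-40 FREE]
Op 4: c = malloc(12) -> c = 9; heap: [0-8 ALLOC][9-20 ALLOC][21-40 FREE]
Op 5: free(c) -> (freed c); heap: [0-8 ALLOC][9-40 FREE]
Op 6: d = malloc(10) -> d = 9; heap: [0-8 ALLOC][9-18 ALLOC][19-40 FREE]
Op 7: e = malloc(5) -> e = 19; heap: [0-8 ALLOC][9-18 ALLOC][19-23 ALLOC][24-40 FREE]
Op 8: free(d) -> (freed d); heap: [0-8 ALLOC][9-18 FREE][19-23 ALLOC][24-40 FREE]
free(e): e = 19 -> block [19-23 ALLOC]; mark free, coalesce with adjacent free neighbors -> [0-8 ALLOC][9-40 FREE]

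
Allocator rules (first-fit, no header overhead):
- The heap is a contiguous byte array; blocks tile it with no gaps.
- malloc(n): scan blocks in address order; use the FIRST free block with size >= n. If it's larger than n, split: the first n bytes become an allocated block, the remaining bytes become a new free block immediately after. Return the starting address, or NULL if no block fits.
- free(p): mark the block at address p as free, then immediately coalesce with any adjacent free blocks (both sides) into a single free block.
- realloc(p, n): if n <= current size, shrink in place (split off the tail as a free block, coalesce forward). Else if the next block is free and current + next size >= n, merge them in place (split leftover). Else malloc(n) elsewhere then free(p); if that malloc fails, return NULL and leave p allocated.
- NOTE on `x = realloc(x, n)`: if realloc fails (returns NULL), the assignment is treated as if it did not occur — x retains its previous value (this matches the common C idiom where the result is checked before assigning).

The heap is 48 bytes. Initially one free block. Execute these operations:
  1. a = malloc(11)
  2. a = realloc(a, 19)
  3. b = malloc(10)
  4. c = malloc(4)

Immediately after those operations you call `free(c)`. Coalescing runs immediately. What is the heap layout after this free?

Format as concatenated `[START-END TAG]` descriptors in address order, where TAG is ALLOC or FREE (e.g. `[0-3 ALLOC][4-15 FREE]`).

Op 1: a = malloc(11) -> a = 0; heap: [0-10 ALLOC][11-47 FREE]
Op 2: a = realloc(a, 19) -> a = 0; heap: [0-18 ALLOC][19-47 FREE]
Op 3: b = malloc(10) -> b = 19; heap: [0-18 ALLOC][19-28 ALLOC][29-47 FREE]
Op 4: c = malloc(4) -> c = 29; heap: [0-18 ALLOC][19-28 ALLOC][29-32 ALLOC][33-47 FREE]
free(c): c = 29 -> block [29-32 ALLOC]; mark free, coalesce with adjacent free neighbors -> [0-18 ALLOC][19-28 ALLOC][29-47 FREE]

Answer: [0-18 ALLOC][19-28 ALLOC][29-47 FREE]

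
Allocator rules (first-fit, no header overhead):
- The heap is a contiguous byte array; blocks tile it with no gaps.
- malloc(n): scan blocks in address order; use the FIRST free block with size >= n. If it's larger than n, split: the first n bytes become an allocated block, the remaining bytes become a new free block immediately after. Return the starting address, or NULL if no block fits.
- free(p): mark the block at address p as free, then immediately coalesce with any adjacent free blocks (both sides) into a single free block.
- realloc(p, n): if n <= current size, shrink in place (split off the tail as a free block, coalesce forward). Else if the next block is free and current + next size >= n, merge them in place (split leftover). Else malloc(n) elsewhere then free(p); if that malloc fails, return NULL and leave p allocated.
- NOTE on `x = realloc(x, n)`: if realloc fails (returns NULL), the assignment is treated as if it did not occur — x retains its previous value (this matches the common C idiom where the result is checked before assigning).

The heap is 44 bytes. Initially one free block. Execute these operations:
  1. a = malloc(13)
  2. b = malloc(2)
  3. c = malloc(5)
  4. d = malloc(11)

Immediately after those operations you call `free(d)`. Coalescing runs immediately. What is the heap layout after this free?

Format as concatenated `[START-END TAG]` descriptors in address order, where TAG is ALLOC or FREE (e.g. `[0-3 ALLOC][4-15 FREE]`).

Answer: [0-12 ALLOC][13-14 ALLOC][15-19 ALLOC][20-43 FREE]

Derivation:
Op 1: a = malloc(13) -> a = 0; heap: [0-12 ALLOC][13-43 FREE]
Op 2: b = malloc(2) -> b = 13; heap: [0-12 ALLOC][13-14 ALLOC][15-43 FREE]
Op 3: c = malloc(5) -> c = 15; heap: [0-12 ALLOC][13-14 ALLOC][15-19 ALLOC][20-43 FREE]
Op 4: d = malloc(11) -> d = 20; heap: [0-12 ALLOC][13-14 ALLOC][15-19 ALLOC][20-30 ALLOC][31-43 FREE]
free(d): d = 20 -> block [20-30 ALLOC]; mark free, coalesce with adjacent free neighbors -> [0-12 ALLOC][13-14 ALLOC][15-19 ALLOC][20-43 FREE]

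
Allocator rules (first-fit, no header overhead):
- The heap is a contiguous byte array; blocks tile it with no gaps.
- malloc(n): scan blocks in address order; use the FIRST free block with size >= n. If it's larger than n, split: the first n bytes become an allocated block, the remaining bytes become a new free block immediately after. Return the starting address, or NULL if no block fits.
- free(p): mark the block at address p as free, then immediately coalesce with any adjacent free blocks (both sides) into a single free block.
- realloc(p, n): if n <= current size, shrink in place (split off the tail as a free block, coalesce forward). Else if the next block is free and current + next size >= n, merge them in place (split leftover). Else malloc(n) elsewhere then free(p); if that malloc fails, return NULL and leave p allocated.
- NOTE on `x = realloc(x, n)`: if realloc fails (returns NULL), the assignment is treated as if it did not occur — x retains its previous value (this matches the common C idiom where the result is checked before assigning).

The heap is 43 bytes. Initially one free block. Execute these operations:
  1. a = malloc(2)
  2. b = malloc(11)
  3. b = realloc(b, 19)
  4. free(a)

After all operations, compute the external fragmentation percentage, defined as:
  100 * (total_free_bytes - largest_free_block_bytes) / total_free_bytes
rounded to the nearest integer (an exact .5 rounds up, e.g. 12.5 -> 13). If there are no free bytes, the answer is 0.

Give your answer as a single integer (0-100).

Op 1: a = malloc(2) -> a = 0; heap: [0-1 ALLOC][2-42 FREE]
Op 2: b = malloc(11) -> b = 2; heap: [0-1 ALLOC][2-12 ALLOC][13-42 FREE]
Op 3: b = realloc(b, 19) -> b = 2; heap: [0-1 ALLOC][2-20 ALLOC][21-42 FREE]
Op 4: free(a) -> (freed a); heap: [0-1 FREE][2-20 ALLOC][21-42 FREE]
Free blocks: [2 22] total_free=24 largest=22 -> 100*(24-22)/24 = 200/24 ≈ 8.333 -> rounds to 8

Answer: 8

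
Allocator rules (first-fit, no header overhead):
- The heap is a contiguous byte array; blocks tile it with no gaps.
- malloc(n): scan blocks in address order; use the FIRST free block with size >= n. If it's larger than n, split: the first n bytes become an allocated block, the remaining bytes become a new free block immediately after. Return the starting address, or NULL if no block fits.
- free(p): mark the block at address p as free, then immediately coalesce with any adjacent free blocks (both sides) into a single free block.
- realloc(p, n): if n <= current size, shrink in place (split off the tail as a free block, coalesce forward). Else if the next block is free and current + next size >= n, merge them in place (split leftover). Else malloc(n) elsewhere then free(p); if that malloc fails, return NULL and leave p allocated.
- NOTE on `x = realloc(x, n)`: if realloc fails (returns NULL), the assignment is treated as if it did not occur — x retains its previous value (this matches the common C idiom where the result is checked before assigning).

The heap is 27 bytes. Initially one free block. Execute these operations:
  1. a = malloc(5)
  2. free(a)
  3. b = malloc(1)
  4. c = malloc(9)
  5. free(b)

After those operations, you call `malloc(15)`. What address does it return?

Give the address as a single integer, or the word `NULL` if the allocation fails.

Op 1: a = malloc(5) -> a = 0; heap: [0-4 ALLOC][5-26 FREE]
Op 2: free(a) -> (freed a); heap: [0-26 FREE]
Op 3: b = malloc(1) -> b = 0; heap: [0-0 ALLOC][1-26 FREE]
Op 4: c = malloc(9) -> c = 1; heap: [0-0 ALLOC][1-9 ALLOC][10-26 FREE]
Op 5: free(b) -> (freed b); heap: [0-0 FREE][1-9 ALLOC][10-26 FREE]
malloc(15): first-fit scan over [0-0 FREE][1-9 ALLOC][10-26 FREE] -> 10

Answer: 10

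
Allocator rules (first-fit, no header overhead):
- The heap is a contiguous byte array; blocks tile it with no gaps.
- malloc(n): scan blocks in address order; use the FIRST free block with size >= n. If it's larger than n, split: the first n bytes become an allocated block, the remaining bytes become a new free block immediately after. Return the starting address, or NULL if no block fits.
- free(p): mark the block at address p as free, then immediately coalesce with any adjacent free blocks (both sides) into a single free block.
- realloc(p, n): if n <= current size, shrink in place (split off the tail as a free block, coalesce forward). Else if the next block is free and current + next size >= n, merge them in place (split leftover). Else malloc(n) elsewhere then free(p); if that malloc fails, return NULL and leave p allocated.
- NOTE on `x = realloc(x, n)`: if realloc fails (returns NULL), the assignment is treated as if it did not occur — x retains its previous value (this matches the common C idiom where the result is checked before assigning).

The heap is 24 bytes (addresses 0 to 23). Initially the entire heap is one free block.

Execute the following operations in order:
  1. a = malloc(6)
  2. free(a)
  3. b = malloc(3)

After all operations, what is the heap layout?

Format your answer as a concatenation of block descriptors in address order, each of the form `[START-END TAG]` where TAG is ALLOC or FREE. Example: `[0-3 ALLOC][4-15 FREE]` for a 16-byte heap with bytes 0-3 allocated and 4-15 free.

Op 1: a = malloc(6) -> a = 0; heap: [0-5 ALLOC][6-23 FREE]
Op 2: free(a) -> (freed a); heap: [0-23 FREE]
Op 3: b = malloc(3) -> b = 0; heap: [0-2 ALLOC][3-23 FREE]

Answer: [0-2 ALLOC][3-23 FREE]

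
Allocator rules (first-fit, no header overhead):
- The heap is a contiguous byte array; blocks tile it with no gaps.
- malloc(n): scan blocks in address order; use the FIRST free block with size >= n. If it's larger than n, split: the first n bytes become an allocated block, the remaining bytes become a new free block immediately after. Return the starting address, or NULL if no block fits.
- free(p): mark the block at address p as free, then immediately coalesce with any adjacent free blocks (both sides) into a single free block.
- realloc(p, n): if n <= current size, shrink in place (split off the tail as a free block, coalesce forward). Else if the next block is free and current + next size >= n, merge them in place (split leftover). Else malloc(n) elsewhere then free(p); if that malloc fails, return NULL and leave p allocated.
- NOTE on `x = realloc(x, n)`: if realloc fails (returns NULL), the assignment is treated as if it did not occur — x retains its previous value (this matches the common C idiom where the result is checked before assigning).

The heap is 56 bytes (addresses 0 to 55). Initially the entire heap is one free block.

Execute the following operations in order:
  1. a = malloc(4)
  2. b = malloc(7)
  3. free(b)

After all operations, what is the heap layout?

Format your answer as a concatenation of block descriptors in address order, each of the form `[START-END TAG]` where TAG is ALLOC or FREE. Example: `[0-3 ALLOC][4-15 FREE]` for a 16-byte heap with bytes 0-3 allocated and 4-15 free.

Op 1: a = malloc(4) -> a = 0; heap: [0-3 ALLOC][4-55 FREE]
Op 2: b = malloc(7) -> b = 4; heap: [0-3 ALLOC][4-10 ALLOC][11-55 FREE]
Op 3: free(b) -> (freed b); heap: [0-3 ALLOC][4-55 FREE]

Answer: [0-3 ALLOC][4-55 FREE]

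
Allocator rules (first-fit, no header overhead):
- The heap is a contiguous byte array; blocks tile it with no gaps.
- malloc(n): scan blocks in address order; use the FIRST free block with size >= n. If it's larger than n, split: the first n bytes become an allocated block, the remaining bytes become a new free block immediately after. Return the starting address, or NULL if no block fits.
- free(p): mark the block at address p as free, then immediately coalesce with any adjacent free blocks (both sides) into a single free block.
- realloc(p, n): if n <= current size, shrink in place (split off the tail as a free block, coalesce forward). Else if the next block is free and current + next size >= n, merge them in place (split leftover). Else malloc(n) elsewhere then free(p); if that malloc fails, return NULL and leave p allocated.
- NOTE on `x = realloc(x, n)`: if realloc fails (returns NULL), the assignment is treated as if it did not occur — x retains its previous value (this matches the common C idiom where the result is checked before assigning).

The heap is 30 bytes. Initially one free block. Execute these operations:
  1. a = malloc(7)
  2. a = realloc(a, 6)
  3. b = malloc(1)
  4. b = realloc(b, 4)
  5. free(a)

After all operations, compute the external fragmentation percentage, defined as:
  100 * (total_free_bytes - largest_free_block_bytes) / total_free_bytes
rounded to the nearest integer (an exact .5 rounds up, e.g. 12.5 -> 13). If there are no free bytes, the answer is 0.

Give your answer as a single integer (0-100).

Answer: 23

Derivation:
Op 1: a = malloc(7) -> a = 0; heap: [0-6 ALLOC][7-29 FREE]
Op 2: a = realloc(a, 6) -> a = 0; heap: [0-5 ALLOC][6-29 FREE]
Op 3: b = malloc(1) -> b = 6; heap: [0-5 ALLOC][6-6 ALLOC][7-29 FREE]
Op 4: b = realloc(b, 4) -> b = 6; heap: [0-5 ALLOC][6-9 ALLOC][10-29 FREE]
Op 5: free(a) -> (freed a); heap: [0-5 FREE][6-9 ALLOC][10-29 FREE]
Free blocks: [6 20] total_free=26 largest=20 -> 100*(26-20)/26 = 600/26 ≈ 23.077 -> rounds to 23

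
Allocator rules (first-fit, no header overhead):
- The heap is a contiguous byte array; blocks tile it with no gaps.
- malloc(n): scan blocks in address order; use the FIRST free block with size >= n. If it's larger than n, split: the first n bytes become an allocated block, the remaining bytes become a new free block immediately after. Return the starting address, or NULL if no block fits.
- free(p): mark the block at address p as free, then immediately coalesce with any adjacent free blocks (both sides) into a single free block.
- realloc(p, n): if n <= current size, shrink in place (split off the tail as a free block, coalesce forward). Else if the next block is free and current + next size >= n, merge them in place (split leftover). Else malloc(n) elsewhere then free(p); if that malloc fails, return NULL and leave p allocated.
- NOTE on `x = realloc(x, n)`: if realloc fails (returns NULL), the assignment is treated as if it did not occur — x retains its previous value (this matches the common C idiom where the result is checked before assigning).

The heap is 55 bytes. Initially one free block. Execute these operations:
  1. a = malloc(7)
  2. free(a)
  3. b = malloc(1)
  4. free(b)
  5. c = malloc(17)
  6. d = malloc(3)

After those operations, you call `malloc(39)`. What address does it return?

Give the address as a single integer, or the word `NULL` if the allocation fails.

Answer: NULL

Derivation:
Op 1: a = malloc(7) -> a = 0; heap: [0-6 ALLOC][7-54 FREE]
Op 2: free(a) -> (freed a); heap: [0-54 FREE]
Op 3: b = malloc(1) -> b = 0; heap: [0-0 ALLOC][1-54 FREE]
Op 4: free(b) -> (freed b); heap: [0-54 FREE]
Op 5: c = malloc(17) -> c = 0; heap: [0-16 ALLOC][17-54 FREE]
Op 6: d = malloc(3) -> d = 17; heap: [0-16 ALLOC][17-19 ALLOC][20-54 FREE]
malloc(39): first-fit scan over [0-16 ALLOC][17-19 ALLOC][20-54 FREE] -> NULL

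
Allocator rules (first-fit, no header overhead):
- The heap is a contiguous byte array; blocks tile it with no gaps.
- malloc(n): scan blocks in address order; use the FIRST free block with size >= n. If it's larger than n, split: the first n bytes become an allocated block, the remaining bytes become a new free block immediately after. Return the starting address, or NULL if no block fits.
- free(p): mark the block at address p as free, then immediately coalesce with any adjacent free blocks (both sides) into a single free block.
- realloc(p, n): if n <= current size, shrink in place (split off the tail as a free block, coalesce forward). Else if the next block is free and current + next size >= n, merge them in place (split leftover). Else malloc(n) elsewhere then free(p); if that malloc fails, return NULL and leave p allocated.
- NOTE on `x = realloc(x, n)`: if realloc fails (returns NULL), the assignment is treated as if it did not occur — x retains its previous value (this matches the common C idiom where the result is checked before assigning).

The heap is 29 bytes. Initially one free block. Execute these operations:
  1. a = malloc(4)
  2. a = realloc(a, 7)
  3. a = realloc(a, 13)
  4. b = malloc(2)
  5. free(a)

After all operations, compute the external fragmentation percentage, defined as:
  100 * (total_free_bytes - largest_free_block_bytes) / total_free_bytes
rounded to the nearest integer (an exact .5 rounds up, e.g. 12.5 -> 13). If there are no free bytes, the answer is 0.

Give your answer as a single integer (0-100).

Answer: 48

Derivation:
Op 1: a = malloc(4) -> a = 0; heap: [0-3 ALLOC][4-28 FREE]
Op 2: a = realloc(a, 7) -> a = 0; heap: [0-6 ALLOC][7-28 FREE]
Op 3: a = realloc(a, 13) -> a = 0; heap: [0-12 ALLOC][13-28 FREE]
Op 4: b = malloc(2) -> b = 13; heap: [0-12 ALLOC][13-14 ALLOC][15-28 FREE]
Op 5: free(a) -> (freed a); heap: [0-12 FREE][13-14 ALLOC][15-28 FREE]
Free blocks: [13 14] total_free=27 largest=14 -> 100*(27-14)/27 = 1300/27 ≈ 48.148 -> rounds to 48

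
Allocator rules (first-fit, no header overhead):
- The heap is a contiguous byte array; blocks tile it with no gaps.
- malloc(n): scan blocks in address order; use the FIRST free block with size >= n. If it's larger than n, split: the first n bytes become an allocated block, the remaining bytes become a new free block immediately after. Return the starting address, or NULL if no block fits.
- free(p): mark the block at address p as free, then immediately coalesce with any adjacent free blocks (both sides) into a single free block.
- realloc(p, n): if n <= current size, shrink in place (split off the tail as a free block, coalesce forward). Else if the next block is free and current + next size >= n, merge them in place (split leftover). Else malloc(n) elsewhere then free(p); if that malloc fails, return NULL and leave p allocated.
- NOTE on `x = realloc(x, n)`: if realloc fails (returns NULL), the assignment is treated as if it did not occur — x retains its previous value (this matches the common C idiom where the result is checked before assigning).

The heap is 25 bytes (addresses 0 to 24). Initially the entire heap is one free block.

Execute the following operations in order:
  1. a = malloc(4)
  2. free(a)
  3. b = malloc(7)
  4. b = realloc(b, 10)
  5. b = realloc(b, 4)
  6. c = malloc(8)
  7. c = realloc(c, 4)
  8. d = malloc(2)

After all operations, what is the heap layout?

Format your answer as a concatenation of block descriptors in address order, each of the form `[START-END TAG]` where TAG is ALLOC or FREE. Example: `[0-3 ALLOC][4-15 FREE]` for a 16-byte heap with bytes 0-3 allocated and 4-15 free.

Op 1: a = malloc(4) -> a = 0; heap: [0-3 ALLOC][4-24 FREE]
Op 2: free(a) -> (freed a); heap: [0-24 FREE]
Op 3: b = malloc(7) -> b = 0; heap: [0-6 ALLOC][7-24 FREE]
Op 4: b = realloc(b, 10) -> b = 0; heap: [0-9 ALLOC][10-24 FREE]
Op 5: b = realloc(b, 4) -> b = 0; heap: [0-3 ALLOC][4-24 FREE]
Op 6: c = malloc(8) -> c = 4; heap: [0-3 ALLOC][4-11 ALLOC][12-24 FREE]
Op 7: c = realloc(c, 4) -> c = 4; heap: [0-3 ALLOC][4-7 ALLOC][8-24 FREE]
Op 8: d = malloc(2) -> d = 8; heap: [0-3 ALLOC][4-7 ALLOC][8-9 ALLOC][10-24 FREE]

Answer: [0-3 ALLOC][4-7 ALLOC][8-9 ALLOC][10-24 FREE]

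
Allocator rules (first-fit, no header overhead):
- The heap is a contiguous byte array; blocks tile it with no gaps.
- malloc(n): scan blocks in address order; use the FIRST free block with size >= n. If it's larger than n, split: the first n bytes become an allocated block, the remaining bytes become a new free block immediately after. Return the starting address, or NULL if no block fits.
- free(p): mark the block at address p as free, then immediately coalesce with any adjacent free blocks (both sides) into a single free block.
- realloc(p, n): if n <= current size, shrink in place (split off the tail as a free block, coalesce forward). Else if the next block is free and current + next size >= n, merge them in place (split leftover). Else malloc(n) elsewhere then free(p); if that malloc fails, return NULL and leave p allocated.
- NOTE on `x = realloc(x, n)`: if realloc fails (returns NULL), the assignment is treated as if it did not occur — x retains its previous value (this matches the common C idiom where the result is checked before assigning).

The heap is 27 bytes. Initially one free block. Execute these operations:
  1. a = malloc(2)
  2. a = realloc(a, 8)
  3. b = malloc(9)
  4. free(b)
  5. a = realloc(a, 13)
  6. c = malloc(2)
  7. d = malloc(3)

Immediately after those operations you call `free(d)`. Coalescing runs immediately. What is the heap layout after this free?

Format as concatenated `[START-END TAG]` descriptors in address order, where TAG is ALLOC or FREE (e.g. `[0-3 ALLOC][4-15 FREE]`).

Op 1: a = malloc(2) -> a = 0; heap: [0-1 ALLOC][2-26 FREE]
Op 2: a = realloc(a, 8) -> a = 0; heap: [0-7 ALLOC][8-26 FREE]
Op 3: b = malloc(9) -> b = 8; heap: [0-7 ALLOC][8-16 ALLOC][17-26 FREE]
Op 4: free(b) -> (freed b); heap: [0-7 ALLOC][8-26 FREE]
Op 5: a = realloc(a, 13) -> a = 0; heap: [0-12 ALLOC][13-26 FREE]
Op 6: c = malloc(2) -> c = 13; heap: [0-12 ALLOC][13-14 ALLOC][15-26 FREE]
Op 7: d = malloc(3) -> d = 15; heap: [0-12 ALLOC][13-14 ALLOC][15-17 ALLOC][18-26 FREE]
free(d): d = 15 -> block [15-17 ALLOC]; mark free, coalesce with adjacent free neighbors -> [0-12 ALLOC][13-14 ALLOC][15-26 FREE]

Answer: [0-12 ALLOC][13-14 ALLOC][15-26 FREE]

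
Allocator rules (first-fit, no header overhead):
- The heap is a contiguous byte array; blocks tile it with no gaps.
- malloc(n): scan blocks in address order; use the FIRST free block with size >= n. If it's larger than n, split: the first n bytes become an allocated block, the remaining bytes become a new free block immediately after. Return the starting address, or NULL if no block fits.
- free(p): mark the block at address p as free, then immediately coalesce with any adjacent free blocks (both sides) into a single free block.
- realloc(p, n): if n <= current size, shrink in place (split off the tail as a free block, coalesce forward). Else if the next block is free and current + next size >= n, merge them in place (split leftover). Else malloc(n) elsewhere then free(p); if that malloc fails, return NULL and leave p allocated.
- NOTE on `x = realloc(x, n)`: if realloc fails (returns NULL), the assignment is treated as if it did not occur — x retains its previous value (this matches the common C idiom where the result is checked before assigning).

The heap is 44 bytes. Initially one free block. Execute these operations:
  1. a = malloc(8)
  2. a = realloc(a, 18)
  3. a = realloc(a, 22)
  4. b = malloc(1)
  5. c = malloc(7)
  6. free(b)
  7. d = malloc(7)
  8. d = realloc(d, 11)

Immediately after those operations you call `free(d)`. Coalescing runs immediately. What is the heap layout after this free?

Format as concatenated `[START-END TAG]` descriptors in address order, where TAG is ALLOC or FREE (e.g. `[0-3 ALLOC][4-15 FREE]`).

Answer: [0-21 ALLOC][22-22 FREE][23-29 ALLOC][30-43 FREE]

Derivation:
Op 1: a = malloc(8) -> a = 0; heap: [0-7 ALLOC][8-43 FREE]
Op 2: a = realloc(a, 18) -> a = 0; heap: [0-17 ALLOC][18-43 FREE]
Op 3: a = realloc(a, 22) -> a = 0; heap: [0-21 ALLOC][22-43 FREE]
Op 4: b = malloc(1) -> b = 22; heap: [0-21 ALLOC][22-22 ALLOC][23-43 FREE]
Op 5: c = malloc(7) -> c = 23; heap: [0-21 ALLOC][22-22 ALLOC][23-29 ALLOC][30-43 FREE]
Op 6: free(b) -> (freed b); heap: [0-21 ALLOC][22-22 FREE][23-29 ALLOC][30-43 FREE]
Op 7: d = malloc(7) -> d = 30; heap: [0-21 ALLOC][22-22 FREE][23-29 ALLOC][30-36 ALLOC][37-43 FREE]
Op 8: d = realloc(d, 11) -> d = 30; heap: [0-21 ALLOC][22-22 FREE][23-29 ALLOC][30-40 ALLOC][41-43 FREE]
free(d): d = 30 -> block [30-40 ALLOC]; mark free, coalesce with adjacent free neighbors -> [0-21 ALLOC][22-22 FREE][23-29 ALLOC][30-43 FREE]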